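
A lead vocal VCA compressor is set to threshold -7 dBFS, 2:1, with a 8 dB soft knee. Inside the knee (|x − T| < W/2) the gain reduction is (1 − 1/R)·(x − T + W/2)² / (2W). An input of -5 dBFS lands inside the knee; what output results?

x − T + W/2 = -5 − (-7) + 4 = 6.
GR = (1 − 1/2) × 6² / 16 = 0.5 × 36 / 16 = 1.125 dB.
Output = -5 − 1.125 = -6.125 dBFS.

-6.125 dBFS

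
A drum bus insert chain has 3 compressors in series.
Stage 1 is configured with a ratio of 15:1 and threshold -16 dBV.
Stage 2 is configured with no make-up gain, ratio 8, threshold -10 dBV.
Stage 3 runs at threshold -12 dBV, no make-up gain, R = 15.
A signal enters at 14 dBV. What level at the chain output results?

-14 dBV

Stage 1: 14 dBV is 30 dB over -16 dBV; at 15:1 that becomes 2 dB over, giving -14 dBV.
Stage 2: below threshold (-14 ≤ -10); passes unchanged; output -14 dBV.
Stage 3: below threshold (-14 ≤ -12); passes unchanged; output -14 dBV.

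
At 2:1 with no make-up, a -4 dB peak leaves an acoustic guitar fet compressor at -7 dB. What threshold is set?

Gain reduction = -4 − (-7) = 3 dB; output overshoot = GR / (R − 1) = 3 / 1 = 3 dB.
Threshold = output − output overshoot = -7 − 3 = -10 dB.

-10 dB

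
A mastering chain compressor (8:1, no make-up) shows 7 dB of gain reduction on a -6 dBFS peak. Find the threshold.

Input is 8 dB above T (since output overshoot × R = input overshoot: (-13 − T)·8 = -6 − T gives T = -14 dBFS).
Check: -14 + (-6 − (-14))/8 = -14 + 1 = -13 dBFS. ✓

-14 dBFS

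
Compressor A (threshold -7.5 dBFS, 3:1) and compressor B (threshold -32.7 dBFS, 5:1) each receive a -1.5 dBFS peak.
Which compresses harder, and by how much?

B, by 20.96 dB

A: overshoot 6 dB → output overshoot 2 dB → GR 4 dB.
B: overshoot 31.2 dB → output overshoot 6.24 dB → GR 24.96 dB.
B reduces 20.96 dB more.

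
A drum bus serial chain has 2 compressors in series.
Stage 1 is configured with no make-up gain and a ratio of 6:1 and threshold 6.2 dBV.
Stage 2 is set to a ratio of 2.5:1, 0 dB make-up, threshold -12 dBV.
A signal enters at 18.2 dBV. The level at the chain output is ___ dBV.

-3.92 dBV

Stage 1: 18.2 dBV is 12 dB over 6.2 dBV; at 6:1 that becomes 2 dB over, giving 8.2 dBV.
Stage 2: 20.2 dB above -12 dBV, reduced 2.5:1 to 8.08 dB above → -3.92 dBV.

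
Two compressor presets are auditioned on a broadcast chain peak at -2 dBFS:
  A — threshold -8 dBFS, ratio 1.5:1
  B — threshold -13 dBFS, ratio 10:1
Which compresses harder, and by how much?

A: overshoot 6 dB → output overshoot 4 dB → GR 2 dB.
B: overshoot 11 dB → output overshoot 1.1 dB → GR 9.9 dB.
B reduces 7.9 dB more.

B, by 7.9 dB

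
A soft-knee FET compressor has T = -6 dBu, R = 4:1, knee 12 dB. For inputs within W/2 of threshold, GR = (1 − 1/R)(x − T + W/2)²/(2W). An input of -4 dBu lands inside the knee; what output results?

x − T + W/2 = -4 − (-6) + 6 = 8.
GR = (1 − 1/4) × 8² / 24 = 0.75 × 64 / 24 = 2 dB.
Output = -4 − 2 = -6 dBu.

-6 dBu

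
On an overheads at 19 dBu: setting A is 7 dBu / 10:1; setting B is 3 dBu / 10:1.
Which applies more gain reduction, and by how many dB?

B, by 3.6 dB

A: overshoot 12 dB → output overshoot 1.2 dB → GR 10.8 dB.
B: overshoot 16 dB → output overshoot 1.6 dB → GR 14.4 dB.
B applies 3.6 dB more gain reduction.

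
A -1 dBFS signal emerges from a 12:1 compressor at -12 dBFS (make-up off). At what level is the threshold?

Gain reduction = -1 − (-12) = 11 dB; output overshoot = GR / (R − 1) = 11 / 11 = 1 dB.
Threshold = output − output overshoot = -12 − 1 = -13 dBFS.

-13 dBFS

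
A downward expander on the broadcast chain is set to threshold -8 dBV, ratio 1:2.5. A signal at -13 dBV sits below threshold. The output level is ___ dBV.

The input is 5 dB below the -8 dBV threshold.
A 1:2.5 expander multiplies undershoot by 2.5: 5 × 2.5 = 12.5 dB below threshold.
Output = -8 − 12.5 = -20.5 dBV.

-20.5 dBV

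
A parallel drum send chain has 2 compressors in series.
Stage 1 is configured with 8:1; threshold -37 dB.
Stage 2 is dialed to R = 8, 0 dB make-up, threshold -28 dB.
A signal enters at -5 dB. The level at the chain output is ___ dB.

-33 dB

Stage 1: overshoot 32 dB → 32/8 = 4 dB → -33 dB.
Stage 2: -33 dB is at or below the -28 dB threshold — no compression; output -33 dB.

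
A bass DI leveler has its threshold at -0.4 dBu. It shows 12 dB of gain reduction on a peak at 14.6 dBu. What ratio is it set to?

5:1

Input overshoot = 14.6 − (-0.4) = 15 dB.
Output overshoot = 15 − 12 = 3 dB.
Ratio = input overshoot / output overshoot = 15 / 3 = 5.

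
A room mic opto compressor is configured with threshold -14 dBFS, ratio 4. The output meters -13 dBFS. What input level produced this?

-10 dBFS

Post-compression overshoot = -13 − (-14) = 1 dB.
Undo the ratio: input overshoot = 1 × 4 = 4 dB, giving input = -10 dBFS.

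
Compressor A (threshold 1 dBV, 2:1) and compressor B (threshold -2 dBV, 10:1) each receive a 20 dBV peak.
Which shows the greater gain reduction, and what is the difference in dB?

B, by 10.3 dB

A: GR = 19 − 19/2 = 9.5 dB.
B: GR = 22 − 22/10 = 19.8 dB.
B applies 10.3 dB more gain reduction.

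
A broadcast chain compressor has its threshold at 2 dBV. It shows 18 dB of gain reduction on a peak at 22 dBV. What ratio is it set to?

Input overshoot = 22 − 2 = 20 dB.
Output overshoot = 20 − 18 = 2 dB.
Ratio = input overshoot / output overshoot = 20 / 2 = 10.

10:1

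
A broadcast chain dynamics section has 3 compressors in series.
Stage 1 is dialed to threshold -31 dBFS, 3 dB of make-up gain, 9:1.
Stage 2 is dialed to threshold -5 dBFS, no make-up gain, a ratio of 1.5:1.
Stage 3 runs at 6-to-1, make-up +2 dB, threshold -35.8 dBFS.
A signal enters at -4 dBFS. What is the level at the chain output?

Stage 1: 27 dB above -31 dBFS, reduced 9:1 to 3 dB above → -28 dBFS; +3 dB make-up → -25 dBFS.
Stage 2: below threshold (-25 ≤ -5); passes unchanged; output -25 dBFS.
Stage 3: 10.8 dB above -35.8 dBFS, reduced 6:1 to 1.8 dB above → -34 dBFS; +2 dB make-up → -32 dBFS.

-32 dBFS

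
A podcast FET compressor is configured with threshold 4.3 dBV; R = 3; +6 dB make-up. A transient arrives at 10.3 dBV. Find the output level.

12.3 dBV

Overshoot: 10.3 − 4.3 = 6 dB.
The 6 dB excess becomes 2 dB after 3:1 reduction.
So the level is 4.3 + 2 = 6.3 dBV; make-up adds 6 dB, giving 12.3 dBV.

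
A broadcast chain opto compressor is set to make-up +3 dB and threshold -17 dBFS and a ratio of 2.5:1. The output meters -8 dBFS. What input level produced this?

-2 dBFS

Remove make-up: -8 − 3 = -11 dBFS.
That's 6 dB above the -17 dBFS threshold.
Undo the ratio: input overshoot = 6 × 2.5 = 15 dB, giving input = -2 dBFS.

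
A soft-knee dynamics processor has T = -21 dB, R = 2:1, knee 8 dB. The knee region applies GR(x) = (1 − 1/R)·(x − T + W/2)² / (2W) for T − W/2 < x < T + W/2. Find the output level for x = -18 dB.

-19.53125 dB

x − T + W/2 = -18 − (-21) + 4 = 7.
GR = (1 − 1/2) × 7² / 16 = 0.5 × 49 / 16 = 1.53125 dB.
Output = -18 − 1.53125 = -19.53125 dB.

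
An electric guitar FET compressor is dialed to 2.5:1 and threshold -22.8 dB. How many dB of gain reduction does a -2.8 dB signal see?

The signal is 20 dB above threshold.
At 2.5:1, output sits 20/2.5 = 8 dB above threshold.
So the signal is attenuated by 20 − 8 = 12 dB.

12 dB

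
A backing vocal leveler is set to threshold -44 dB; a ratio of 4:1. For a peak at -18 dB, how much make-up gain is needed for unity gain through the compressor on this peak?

19.5 dB

The peak compresses to -44 + 26/4 = -37.5 dB.
To reach -18 dB requires -18 − (-37.5) = 19.5 dB of make-up.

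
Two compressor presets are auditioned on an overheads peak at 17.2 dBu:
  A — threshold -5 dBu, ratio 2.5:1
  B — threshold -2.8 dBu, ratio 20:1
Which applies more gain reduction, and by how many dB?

B, by 5.68 dB

A: GR = 22.2 − 22.2/2.5 = 13.32 dB.
B: GR = 20 − 20/20 = 19 dB.
Difference: 5.68 dB in favour of B.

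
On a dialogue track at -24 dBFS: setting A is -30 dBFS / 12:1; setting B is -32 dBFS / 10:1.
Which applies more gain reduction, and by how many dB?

B, by 1.7 dB

A: 6 dB over, compressed to 0.5 dB over, so 5.5 dB of GR.
B: 8 dB over, compressed to 0.8 dB over, so 7.2 dB of GR.
Difference: 1.7 dB in favour of B.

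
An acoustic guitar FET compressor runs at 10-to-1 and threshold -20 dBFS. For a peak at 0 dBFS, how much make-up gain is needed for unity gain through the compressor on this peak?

Overshoot 20 dB → 20/10 = 2 dB after compression, so the compressed level is -20 + 2 = -18 dBFS.
Make-up = target − compressed = 0 − (-18) = 18 dB.

18 dB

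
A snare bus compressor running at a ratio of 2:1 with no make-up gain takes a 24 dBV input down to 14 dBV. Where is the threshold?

4 dBV

Gain reduction = 24 − 14 = 10 dB; output overshoot = GR / (R − 1) = 10 / 1 = 10 dB.
Threshold = output − output overshoot = 14 − 10 = 4 dBV.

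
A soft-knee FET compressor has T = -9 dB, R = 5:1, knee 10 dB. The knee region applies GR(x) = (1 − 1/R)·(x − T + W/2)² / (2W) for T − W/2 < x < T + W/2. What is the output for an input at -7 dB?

x − T + W/2 = -7 − (-9) + 5 = 7.
GR = (1 − 1/5) × 7² / 20 = 0.8 × 49 / 20 = 1.96 dB.
Output = -7 − 1.96 = -8.96 dB.

-8.96 dB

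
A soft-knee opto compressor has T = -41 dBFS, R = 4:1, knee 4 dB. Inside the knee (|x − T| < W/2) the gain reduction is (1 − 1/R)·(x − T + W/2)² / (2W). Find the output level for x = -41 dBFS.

-41.375 dBFS

x − T + W/2 = -41 − (-41) + 2 = 2.
GR = (1 − 1/4) × 2² / 8 = 0.75 × 4 / 8 = 0.375 dB.
Output = -41 − 0.375 = -41.375 dBFS.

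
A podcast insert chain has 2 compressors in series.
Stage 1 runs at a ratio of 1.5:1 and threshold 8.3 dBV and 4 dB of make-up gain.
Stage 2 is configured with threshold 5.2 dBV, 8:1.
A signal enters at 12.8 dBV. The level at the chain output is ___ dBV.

6.4625 dBV

Stage 1: overshoot 4.5 dB → 4.5/1.5 = 3 dB → 11.3 dBV; +4 dB make-up → 15.3 dBV.
Stage 2: 10.1 dB above 5.2 dBV, reduced 8:1 to 1.2625 dB above → 6.4625 dBV.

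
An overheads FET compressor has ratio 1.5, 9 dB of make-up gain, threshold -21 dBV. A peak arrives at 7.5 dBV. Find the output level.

7 dBV

7.5 dBV sits 28.5 dB over threshold.
The 28.5 dB excess becomes 19 dB after 1.5:1 reduction.
So the level is -21 + 19 = -2 dBV; make-up adds 9 dB, giving 7 dBV.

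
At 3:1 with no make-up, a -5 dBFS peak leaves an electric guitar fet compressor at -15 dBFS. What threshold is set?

-20 dBFS

Let T be the threshold. Output overshoot = (input overshoot)/R, so -15 − T = (-5 − T)/3.
3·(-15 − T) = -5 − T → 2·T = -45 − (-5) = -40.
T = -40/2 = -20 dBFS.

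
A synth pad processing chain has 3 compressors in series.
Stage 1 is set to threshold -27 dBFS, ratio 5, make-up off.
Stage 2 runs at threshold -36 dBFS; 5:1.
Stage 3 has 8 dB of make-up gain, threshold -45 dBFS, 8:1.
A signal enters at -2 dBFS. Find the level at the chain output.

Stage 1: -2 dBFS is 25 dB over -27 dBFS; at 5:1 that becomes 5 dB over, giving -22 dBFS.
Stage 2: 14 dB above -36 dBFS, reduced 5:1 to 2.8 dB above → -33.2 dBFS.
Stage 3: -33.2 dBFS is 11.8 dB over -45 dBFS; at 8:1 that becomes 1.475 dB over, giving -43.525 dBFS; +8 dB make-up → -35.525 dBFS.

-35.525 dBFS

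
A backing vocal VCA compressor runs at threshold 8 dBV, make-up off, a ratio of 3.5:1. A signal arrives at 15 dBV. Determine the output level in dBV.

10 dBV

Overshoot: 15 − 8 = 7 dB.
The 7 dB excess becomes 2 dB after 3.5:1 reduction.
That puts the output at 10 dBV.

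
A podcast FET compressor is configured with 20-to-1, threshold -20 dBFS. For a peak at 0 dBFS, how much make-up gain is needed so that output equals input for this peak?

The peak compresses to -20 + 20/20 = -19 dBFS.
To reach 0 dBFS requires 0 − (-19) = 19 dB of make-up.

19 dB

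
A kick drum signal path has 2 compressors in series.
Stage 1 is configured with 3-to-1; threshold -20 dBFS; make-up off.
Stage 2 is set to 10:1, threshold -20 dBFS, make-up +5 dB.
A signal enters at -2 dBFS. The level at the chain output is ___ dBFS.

-14.4 dBFS

Stage 1: overshoot 18 dB → 18/3 = 6 dB → -14 dBFS.
Stage 2: 6 dB above -20 dBFS, reduced 10:1 to 0.6 dB above → -19.4 dBFS; +5 dB make-up → -14.4 dBFS.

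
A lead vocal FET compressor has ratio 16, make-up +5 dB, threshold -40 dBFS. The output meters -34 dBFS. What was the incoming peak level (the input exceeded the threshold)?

Before make-up, the level was -34 − 5 = -39 dBFS.
The compressed level sits -39 − (-40) = 1 dB over threshold.
Input overshoot = R × output overshoot = 16 dB → input = -40 + 16 = -24 dBFS.

-24 dBFS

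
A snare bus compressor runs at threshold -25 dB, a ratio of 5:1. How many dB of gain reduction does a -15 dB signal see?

-15 dB exceeds the threshold by 10 dB.
After 5:1 compression the overshoot becomes 10/5 = 2 dB.
GR = overshoot in − overshoot out = 10 − 2 = 8 dB.

8 dB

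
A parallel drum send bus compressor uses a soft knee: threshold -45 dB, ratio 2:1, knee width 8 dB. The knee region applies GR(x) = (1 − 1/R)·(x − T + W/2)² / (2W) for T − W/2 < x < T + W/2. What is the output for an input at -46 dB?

x − T + W/2 = -46 − (-45) + 4 = 3.
GR = (1 − 1/2) × 3² / 16 = 0.5 × 9 / 16 = 0.28125 dB.
Output = -46 − 0.28125 = -46.28125 dB.

-46.28125 dB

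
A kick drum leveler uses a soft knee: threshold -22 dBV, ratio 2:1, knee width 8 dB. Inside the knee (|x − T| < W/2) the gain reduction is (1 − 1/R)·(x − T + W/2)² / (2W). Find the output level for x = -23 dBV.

x − T + W/2 = -23 − (-22) + 4 = 3.
GR = (1 − 1/2) × 3² / 16 = 0.5 × 9 / 16 = 0.28125 dB.
Output = -23 − 0.28125 = -23.28125 dBV.

-23.28125 dBV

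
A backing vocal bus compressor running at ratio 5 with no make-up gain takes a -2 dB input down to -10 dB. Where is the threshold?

-12 dB

Input is 10 dB above T (since output overshoot × R = input overshoot: (-10 − T)·5 = -2 − T gives T = -12 dB).
Check: -12 + (-2 − (-12))/5 = -12 + 2 = -10 dB. ✓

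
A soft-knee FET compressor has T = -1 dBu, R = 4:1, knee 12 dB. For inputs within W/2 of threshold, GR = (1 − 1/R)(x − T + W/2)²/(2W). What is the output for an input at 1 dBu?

-1 dBu

x − T + W/2 = 1 − (-1) + 6 = 8.
GR = (1 − 1/4) × 8² / 24 = 0.75 × 64 / 24 = 2 dB.
Output = 1 − 2 = -1 dBu.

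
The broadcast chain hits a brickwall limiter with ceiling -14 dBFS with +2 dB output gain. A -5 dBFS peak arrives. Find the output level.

At ∞:1, everything above -14 dBFS is held at the ceiling.
Output gain then adds 2 dB: -14 + 2 = -12 dBFS.

-12 dBFS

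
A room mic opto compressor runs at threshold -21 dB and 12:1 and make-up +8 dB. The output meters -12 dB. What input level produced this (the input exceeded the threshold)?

Before make-up, the level was -12 − 8 = -20 dB.
That's 1 dB above the -21 dB threshold.
Undo the ratio: input overshoot = 1 × 12 = 12 dB, giving input = -9 dB.

-9 dB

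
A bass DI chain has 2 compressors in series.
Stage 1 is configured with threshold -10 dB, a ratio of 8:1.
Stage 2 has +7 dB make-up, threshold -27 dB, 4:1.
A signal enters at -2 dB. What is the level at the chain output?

Stage 1: 8 dB above -10 dB, reduced 8:1 to 1 dB above → -9 dB.
Stage 2: overshoot 18 dB → 18/4 = 4.5 dB → -22.5 dB; +7 dB make-up → -15.5 dB.

-15.5 dB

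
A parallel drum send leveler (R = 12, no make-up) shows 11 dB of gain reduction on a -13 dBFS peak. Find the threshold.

Gain reduction = -13 − (-24) = 11 dB; output overshoot = GR / (R − 1) = 11 / 11 = 1 dB.
Threshold = output − output overshoot = -24 − 1 = -25 dBFS.

-25 dBFS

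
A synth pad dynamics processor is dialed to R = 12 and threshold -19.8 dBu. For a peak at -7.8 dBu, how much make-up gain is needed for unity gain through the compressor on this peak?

The peak compresses to -19.8 + 12/12 = -18.8 dBu.
To reach -7.8 dBu requires -7.8 − (-18.8) = 11 dB of make-up.

11 dB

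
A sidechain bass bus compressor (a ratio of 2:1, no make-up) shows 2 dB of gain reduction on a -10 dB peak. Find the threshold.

-14 dB

Let T be the threshold. Output overshoot = (input overshoot)/R, so -12 − T = (-10 − T)/2.
2·(-12 − T) = -10 − T → 1·T = -24 − (-10) = -14.
T = -14/1 = -14 dB.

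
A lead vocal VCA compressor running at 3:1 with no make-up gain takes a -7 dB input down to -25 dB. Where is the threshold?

Input is 27 dB above T (since output overshoot × R = input overshoot: (-25 − T)·3 = -7 − T gives T = -34 dB).
Check: -34 + (-7 − (-34))/3 = -34 + 9 = -25 dB. ✓

-34 dB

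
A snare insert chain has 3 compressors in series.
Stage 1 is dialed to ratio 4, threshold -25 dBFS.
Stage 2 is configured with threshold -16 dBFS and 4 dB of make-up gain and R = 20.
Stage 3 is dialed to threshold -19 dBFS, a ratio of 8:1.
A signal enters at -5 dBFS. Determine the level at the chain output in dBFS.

-18.625 dBFS

Stage 1: overshoot 20 dB → 20/4 = 5 dB → -20 dBFS.
Stage 2: -20 dBFS is at or below the -16 dBFS threshold — no compression; make-up brings it to -16 dBFS.
Stage 3: overshoot 3 dB → 3/8 = 0.375 dB → -18.625 dBFS.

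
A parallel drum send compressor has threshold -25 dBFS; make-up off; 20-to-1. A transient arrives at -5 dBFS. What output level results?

-5 dBFS sits 20 dB over threshold.
At 20:1 the overshoot is divided by 20, leaving 1 dB above threshold.
So the level is -25 + 1 = -24 dBFS.

-24 dBFS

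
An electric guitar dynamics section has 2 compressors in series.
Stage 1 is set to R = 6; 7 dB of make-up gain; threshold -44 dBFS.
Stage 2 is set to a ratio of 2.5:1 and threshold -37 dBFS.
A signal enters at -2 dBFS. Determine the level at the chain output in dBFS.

Stage 1: overshoot 42 dB → 42/6 = 7 dB → -37 dBFS; +7 dB make-up → -30 dBFS.
Stage 2: -30 dBFS is 7 dB over -37 dBFS; at 2.5:1 that becomes 2.8 dB over, giving -34.2 dBFS.

-34.2 dBFS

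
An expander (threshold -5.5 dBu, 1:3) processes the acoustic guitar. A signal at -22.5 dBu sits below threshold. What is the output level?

-56.5 dBu

Undershoot = (-5.5) − (-22.5) = 17 dB.
At 1:3, that expands to 51 dB under threshold.
Output = -5.5 − 51 = -56.5 dBu.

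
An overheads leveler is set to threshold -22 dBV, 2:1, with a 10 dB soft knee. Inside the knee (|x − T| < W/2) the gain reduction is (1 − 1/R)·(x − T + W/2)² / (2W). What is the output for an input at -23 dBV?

-23.4 dBV

x − T + W/2 = -23 − (-22) + 5 = 4.
GR = (1 − 1/2) × 4² / 20 = 0.5 × 16 / 20 = 0.4 dB.
Output = -23 − 0.4 = -23.4 dBV.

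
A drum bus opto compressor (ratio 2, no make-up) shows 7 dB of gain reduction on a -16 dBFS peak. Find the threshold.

-30 dBFS

Let T be the threshold. Output overshoot = (input overshoot)/R, so -23 − T = (-16 − T)/2.
2·(-23 − T) = -16 − T → 1·T = -46 − (-16) = -30.
T = -30/1 = -30 dBFS.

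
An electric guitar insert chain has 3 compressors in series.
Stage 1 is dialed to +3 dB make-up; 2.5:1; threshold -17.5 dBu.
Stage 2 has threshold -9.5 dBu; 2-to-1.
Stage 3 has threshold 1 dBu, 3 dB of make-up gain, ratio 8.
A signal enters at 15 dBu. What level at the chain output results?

Stage 1: 32.5 dB above -17.5 dBu, reduced 2.5:1 to 13 dB above → -4.5 dBu; +3 dB make-up → -1.5 dBu.
Stage 2: overshoot 8 dB → 8/2 = 4 dB → -5.5 dBu.
Stage 3: -5.5 dBu is at or below the 1 dBu threshold — no compression; make-up brings it to -2.5 dBu.

-2.5 dBu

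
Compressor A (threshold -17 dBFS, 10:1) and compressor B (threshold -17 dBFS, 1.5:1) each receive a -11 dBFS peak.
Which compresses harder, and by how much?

A, by 3.4 dB

A: overshoot 6 dB → output overshoot 0.6 dB → GR 5.4 dB.
B: overshoot 6 dB → output overshoot 4 dB → GR 2 dB.
Difference: 3.4 dB in favour of A.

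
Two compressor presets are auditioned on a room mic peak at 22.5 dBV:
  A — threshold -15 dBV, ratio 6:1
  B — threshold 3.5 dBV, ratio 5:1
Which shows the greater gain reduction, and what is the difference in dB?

A: overshoot 37.5 dB → output overshoot 6.25 dB → GR 31.25 dB.
B: overshoot 19 dB → output overshoot 3.8 dB → GR 15.2 dB.
A applies 16.05 dB more gain reduction.

A, by 16.05 dB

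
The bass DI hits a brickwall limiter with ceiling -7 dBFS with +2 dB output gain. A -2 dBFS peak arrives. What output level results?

-5 dBFS

The limiter clamps the peak to its -7 dBFS ceiling.
Output gain then adds 2 dB: -7 + 2 = -5 dBFS.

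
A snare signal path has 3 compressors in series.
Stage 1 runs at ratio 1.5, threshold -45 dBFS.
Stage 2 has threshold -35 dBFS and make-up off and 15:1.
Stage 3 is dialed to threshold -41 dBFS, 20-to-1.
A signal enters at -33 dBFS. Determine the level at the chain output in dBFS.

Stage 1: 12 dB above -45 dBFS, reduced 1.5:1 to 8 dB above → -37 dBFS.
Stage 2: below threshold (-37 ≤ -35); passes unchanged; output -37 dBFS.
Stage 3: 4 dB above -41 dBFS, reduced 20:1 to 0.2 dB above → -40.8 dBFS.

-40.8 dBFS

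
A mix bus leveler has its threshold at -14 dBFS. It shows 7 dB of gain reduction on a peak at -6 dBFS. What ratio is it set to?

Input overshoot = -6 − (-14) = 8 dB.
Output overshoot = 8 − 7 = 1 dB.
Ratio = input overshoot / output overshoot = 8 / 1 = 8.

8:1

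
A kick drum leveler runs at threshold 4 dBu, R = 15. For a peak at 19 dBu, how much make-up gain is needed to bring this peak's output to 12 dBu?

Without make-up, output = threshold + overshoot/15 = 4 + 1 = 5 dBu.
Gap to target: 7 dB.

7 dB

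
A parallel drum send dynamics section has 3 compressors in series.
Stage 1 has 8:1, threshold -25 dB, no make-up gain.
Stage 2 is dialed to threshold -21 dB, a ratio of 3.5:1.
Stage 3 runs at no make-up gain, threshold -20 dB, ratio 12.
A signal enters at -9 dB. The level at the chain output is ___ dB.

-23 dB

Stage 1: 16 dB above -25 dB, reduced 8:1 to 2 dB above → -23 dB.
Stage 2: below threshold (-23 ≤ -21); passes unchanged; output -23 dB.
Stage 3: -23 dB ≤ -20 dB, so stage 3 doesn't engage; output -23 dB.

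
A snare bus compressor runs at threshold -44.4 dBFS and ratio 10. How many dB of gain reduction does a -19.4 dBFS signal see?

The signal is 25 dB above threshold.
After 10:1 compression the overshoot becomes 25/10 = 2.5 dB.
Gain reduction = 25 − 2.5 = 22.5 dB.

22.5 dB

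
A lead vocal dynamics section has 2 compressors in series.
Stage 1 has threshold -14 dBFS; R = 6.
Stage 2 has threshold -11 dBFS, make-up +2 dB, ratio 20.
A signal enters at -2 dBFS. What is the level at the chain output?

-10 dBFS

Stage 1: -2 dBFS is 12 dB over -14 dBFS; at 6:1 that becomes 2 dB over, giving -12 dBFS.
Stage 2: -12 dBFS ≤ -11 dBFS, so stage 2 doesn't engage; make-up brings it to -10 dBFS.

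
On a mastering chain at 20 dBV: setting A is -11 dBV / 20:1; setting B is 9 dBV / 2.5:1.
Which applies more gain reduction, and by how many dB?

A, by 22.85 dB

A: GR = 31 − 31/20 = 29.45 dB.
B: GR = 11 − 11/2.5 = 6.6 dB.
A reduces 22.85 dB more.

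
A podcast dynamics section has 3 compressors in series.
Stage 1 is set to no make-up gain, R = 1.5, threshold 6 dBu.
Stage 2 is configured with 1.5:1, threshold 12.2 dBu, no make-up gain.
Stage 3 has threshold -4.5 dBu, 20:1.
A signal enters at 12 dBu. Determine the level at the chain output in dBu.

-3.775 dBu

Stage 1: 12 dBu is 6 dB over 6 dBu; at 1.5:1 that becomes 4 dB over, giving 10 dBu.
Stage 2: 10 dBu is at or below the 12.2 dBu threshold — no compression; output 10 dBu.
Stage 3: overshoot 14.5 dB → 14.5/20 = 0.725 dB → -3.775 dBu.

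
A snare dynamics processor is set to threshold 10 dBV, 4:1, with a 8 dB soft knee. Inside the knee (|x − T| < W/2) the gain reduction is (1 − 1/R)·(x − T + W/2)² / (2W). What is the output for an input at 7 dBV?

6.953125 dBV

x − T + W/2 = 7 − 10 + 4 = 1.
GR = (1 − 1/4) × 1² / 16 = 0.75 × 1 / 16 = 0.046875 dB.
Output = 7 − 0.046875 = 6.953125 dBV.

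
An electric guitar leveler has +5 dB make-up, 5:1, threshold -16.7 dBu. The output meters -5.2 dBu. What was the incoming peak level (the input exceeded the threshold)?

15.8 dBu

Stripping the +5 dB make-up gives -10.2 dBu at the gain stage.
That's 6.5 dB above the -16.7 dBu threshold.
Undo the ratio: input overshoot = 6.5 × 5 = 32.5 dB, giving input = 15.8 dBu.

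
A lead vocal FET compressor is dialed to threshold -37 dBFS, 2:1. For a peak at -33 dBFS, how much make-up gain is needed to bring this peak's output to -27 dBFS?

8 dB

Without make-up, output = threshold + overshoot/2 = -37 + 2 = -35 dBFS.
Gap to target: 8 dB.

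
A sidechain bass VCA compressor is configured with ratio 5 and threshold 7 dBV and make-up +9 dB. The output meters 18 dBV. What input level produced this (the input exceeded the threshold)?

17 dBV

Before make-up, the level was 18 − 9 = 9 dBV.
Post-compression overshoot = 9 − 7 = 2 dB.
Undo the ratio: input overshoot = 2 × 5 = 10 dB, giving input = 17 dBV.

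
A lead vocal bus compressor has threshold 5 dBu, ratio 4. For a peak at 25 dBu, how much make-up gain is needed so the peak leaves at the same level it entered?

Without make-up, output = threshold + overshoot/4 = 5 + 5 = 10 dBu.
Gap to target: 15 dB.

15 dB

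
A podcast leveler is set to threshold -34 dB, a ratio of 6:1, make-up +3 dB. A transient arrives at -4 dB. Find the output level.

The input is 30 dB above the -34 dB threshold.
At 6:1 the overshoot is divided by 6, leaving 5 dB above threshold.
So the level is -34 + 5 = -29 dB; make-up adds 3 dB, giving -26 dB.

-26 dB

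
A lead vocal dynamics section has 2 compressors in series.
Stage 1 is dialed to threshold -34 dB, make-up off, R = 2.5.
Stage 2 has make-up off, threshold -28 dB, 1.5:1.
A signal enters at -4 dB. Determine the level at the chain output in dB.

Stage 1: overshoot 30 dB → 30/2.5 = 12 dB → -22 dB.
Stage 2: 6 dB above -28 dB, reduced 1.5:1 to 4 dB above → -24 dB.

-24 dB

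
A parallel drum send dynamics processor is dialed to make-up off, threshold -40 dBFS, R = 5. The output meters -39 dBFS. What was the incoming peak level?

-35 dBFS

Post-compression overshoot = -39 − (-40) = 1 dB.
Undo the ratio: input overshoot = 1 × 5 = 5 dB, giving input = -35 dBFS.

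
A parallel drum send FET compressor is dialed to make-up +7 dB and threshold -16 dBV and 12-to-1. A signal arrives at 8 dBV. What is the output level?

8 dBV sits 24 dB over threshold.
12:1 compression reduces that to 24/12 = 2 dB over.
Output = -16 + 2 = -14 dBV; make-up adds 7 dB, giving -7 dBV.

-7 dBV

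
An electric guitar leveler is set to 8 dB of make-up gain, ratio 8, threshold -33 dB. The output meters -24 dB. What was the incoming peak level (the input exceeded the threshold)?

Before make-up, the level was -24 − 8 = -32 dB.
That's 1 dB above the -33 dB threshold.
Before 8:1 compression the overshoot was 1 × 8 = 8 dB, so input = -33 + 8 = -25 dB.

-25 dB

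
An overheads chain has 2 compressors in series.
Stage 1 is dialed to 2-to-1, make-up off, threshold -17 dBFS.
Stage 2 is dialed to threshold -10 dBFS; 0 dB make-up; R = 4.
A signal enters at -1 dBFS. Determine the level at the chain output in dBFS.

-9.75 dBFS

Stage 1: -1 dBFS is 16 dB over -17 dBFS; at 2:1 that becomes 8 dB over, giving -9 dBFS.
Stage 2: -9 dBFS is 1 dB over -10 dBFS; at 4:1 that becomes 0.25 dB over, giving -9.75 dBFS.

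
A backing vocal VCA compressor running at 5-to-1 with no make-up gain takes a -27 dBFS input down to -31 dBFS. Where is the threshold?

-32 dBFS

Let T be the threshold. Output overshoot = (input overshoot)/R, so -31 − T = (-27 − T)/5.
5·(-31 − T) = -27 − T → 4·T = -155 − (-27) = -128.
T = -128/4 = -32 dBFS.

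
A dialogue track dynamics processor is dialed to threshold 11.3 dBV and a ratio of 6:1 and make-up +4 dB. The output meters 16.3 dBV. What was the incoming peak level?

17.3 dBV

Stripping the +4 dB make-up gives 12.3 dBV at the gain stage.
Post-compression overshoot = 12.3 − 11.3 = 1 dB.
Undo the ratio: input overshoot = 1 × 6 = 6 dB, giving input = 17.3 dBV.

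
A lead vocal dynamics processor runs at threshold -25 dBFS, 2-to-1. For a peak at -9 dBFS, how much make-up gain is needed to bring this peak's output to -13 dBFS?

The peak compresses to -25 + 16/2 = -17 dBFS.
To reach -13 dBFS requires -13 − (-17) = 4 dB of make-up.

4 dB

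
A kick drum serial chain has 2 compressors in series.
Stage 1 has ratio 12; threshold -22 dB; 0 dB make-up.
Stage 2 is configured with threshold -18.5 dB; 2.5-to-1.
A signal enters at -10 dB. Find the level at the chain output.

-21 dB

Stage 1: 12 dB above -22 dB, reduced 12:1 to 1 dB above → -21 dB.
Stage 2: -21 dB is at or below the -18.5 dB threshold — no compression; output -21 dB.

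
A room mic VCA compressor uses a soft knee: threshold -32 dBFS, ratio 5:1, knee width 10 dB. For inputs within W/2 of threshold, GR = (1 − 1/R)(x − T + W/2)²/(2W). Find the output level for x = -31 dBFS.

x − T + W/2 = -31 − (-32) + 5 = 6.
GR = (1 − 1/5) × 6² / 20 = 0.8 × 36 / 20 = 1.44 dB.
Output = -31 − 1.44 = -32.44 dBFS.

-32.44 dBFS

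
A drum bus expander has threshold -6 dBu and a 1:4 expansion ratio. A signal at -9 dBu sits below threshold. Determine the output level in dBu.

-18 dBu

Undershoot = (-6) − (-9) = 3 dB.
At 1:4, that expands to 12 dB under threshold.
Output = -6 − 12 = -18 dBu.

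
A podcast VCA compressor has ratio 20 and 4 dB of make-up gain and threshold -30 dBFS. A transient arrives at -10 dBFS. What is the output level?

-10 dBFS sits 20 dB over threshold.
At 20:1 the overshoot is divided by 20, leaving 1 dB above threshold.
So the level is -30 + 1 = -29 dBFS; make-up adds 4 dB, giving -25 dBFS.

-25 dBFS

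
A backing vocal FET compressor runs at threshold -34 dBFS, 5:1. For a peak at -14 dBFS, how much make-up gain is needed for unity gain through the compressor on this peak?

Without make-up, output = threshold + overshoot/5 = -34 + 4 = -30 dBFS.
Gap to target: 16 dB.

16 dB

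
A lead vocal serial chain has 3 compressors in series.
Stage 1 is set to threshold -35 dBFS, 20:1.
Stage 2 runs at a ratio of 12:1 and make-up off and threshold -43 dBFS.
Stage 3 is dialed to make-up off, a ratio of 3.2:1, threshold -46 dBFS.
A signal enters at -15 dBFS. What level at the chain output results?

Stage 1: overshoot 20 dB → 20/20 = 1 dB → -34 dBFS.
Stage 2: -34 dBFS is 9 dB over -43 dBFS; at 12:1 that becomes 0.75 dB over, giving -42.25 dBFS.
Stage 3: overshoot 3.75 dB → 3.75/3.2 = 1.171875 dB → -44.828125 dBFS.

-44.828125 dBFS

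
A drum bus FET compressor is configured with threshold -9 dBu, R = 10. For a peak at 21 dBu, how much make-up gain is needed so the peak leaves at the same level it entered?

27 dB

Without make-up, output = threshold + overshoot/10 = -9 + 3 = -6 dBu.
Gap to target: 27 dB.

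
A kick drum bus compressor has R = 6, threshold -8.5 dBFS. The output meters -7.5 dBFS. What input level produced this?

-2.5 dBFS

Post-compression overshoot = -7.5 − (-8.5) = 1 dB.
Input overshoot = R × output overshoot = 6 dB → input = -8.5 + 6 = -2.5 dBFS.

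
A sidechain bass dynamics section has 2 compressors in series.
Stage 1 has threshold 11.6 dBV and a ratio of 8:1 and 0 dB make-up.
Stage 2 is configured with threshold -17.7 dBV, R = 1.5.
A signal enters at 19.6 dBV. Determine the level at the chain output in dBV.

Stage 1: overshoot 8 dB → 8/8 = 1 dB → 12.6 dBV.
Stage 2: 30.3 dB above -17.7 dBV, reduced 1.5:1 to 20.2 dB above → 2.5 dBV.

2.5 dBV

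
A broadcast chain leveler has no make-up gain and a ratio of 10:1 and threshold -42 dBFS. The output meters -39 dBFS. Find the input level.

-12 dBFS

Post-compression overshoot = -39 − (-42) = 3 dB.
Before 10:1 compression the overshoot was 3 × 10 = 30 dB, so input = -42 + 30 = -12 dBFS.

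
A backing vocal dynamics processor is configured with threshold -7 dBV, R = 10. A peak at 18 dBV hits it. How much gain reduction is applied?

Overshoot = 18 − (-7) = 25 dB.
At 10:1, output sits 25/10 = 2.5 dB above threshold.
GR = overshoot in − overshoot out = 25 − 2.5 = 22.5 dB.

22.5 dB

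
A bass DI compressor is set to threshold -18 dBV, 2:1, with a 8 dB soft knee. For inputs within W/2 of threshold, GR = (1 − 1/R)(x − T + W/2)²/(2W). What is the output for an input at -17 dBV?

-17.78125 dBV

x − T + W/2 = -17 − (-18) + 4 = 5.
GR = (1 − 1/2) × 5² / 16 = 0.5 × 25 / 16 = 0.78125 dB.
Output = -17 − 0.78125 = -17.78125 dBV.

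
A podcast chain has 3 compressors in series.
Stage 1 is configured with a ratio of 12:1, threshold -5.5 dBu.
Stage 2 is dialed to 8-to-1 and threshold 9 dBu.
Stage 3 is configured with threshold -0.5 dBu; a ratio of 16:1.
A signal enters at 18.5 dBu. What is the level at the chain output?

Stage 1: 18.5 dBu is 24 dB over -5.5 dBu; at 12:1 that becomes 2 dB over, giving -3.5 dBu.
Stage 2: -3.5 dBu ≤ 9 dBu, so stage 2 doesn't engage; output -3.5 dBu.
Stage 3: -3.5 dBu ≤ -0.5 dBu, so stage 3 doesn't engage; output -3.5 dBu.

-3.5 dBu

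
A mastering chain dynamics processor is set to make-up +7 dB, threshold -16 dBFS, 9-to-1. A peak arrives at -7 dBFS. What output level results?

-8 dBFS

Overshoot: -7 − (-16) = 9 dB.
At 9:1 the overshoot is divided by 9, leaving 1 dB above threshold.
So the level is -16 + 1 = -15 dBFS; make-up adds 7 dB, giving -8 dBFS.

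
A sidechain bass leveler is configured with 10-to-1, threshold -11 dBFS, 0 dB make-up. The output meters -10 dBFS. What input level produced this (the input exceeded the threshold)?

That's 1 dB above the -11 dBFS threshold.
Input overshoot = R × output overshoot = 10 dB → input = -11 + 10 = -1 dBFS.

-1 dBFS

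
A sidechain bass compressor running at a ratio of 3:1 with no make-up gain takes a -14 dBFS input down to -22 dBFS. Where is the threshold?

-26 dBFS

Input is 12 dB above T (since output overshoot × R = input overshoot: (-22 − T)·3 = -14 − T gives T = -26 dBFS).
Check: -26 + (-14 − (-26))/3 = -26 + 4 = -22 dBFS. ✓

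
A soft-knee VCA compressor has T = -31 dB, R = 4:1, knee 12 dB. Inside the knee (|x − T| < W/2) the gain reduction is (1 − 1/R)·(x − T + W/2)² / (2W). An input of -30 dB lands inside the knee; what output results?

x − T + W/2 = -30 − (-31) + 6 = 7.
GR = (1 − 1/4) × 7² / 24 = 0.75 × 49 / 24 = 1.53125 dB.
Output = -30 − 1.53125 = -31.53125 dB.

-31.53125 dB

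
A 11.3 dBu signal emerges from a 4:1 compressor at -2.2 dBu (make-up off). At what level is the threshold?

Input is 18 dB above T (since output overshoot × R = input overshoot: (-2.2 − T)·4 = 11.3 − T gives T = -6.7 dBu).
Check: -6.7 + (11.3 − (-6.7))/4 = -6.7 + 4.5 = -2.2 dBu. ✓

-6.7 dBu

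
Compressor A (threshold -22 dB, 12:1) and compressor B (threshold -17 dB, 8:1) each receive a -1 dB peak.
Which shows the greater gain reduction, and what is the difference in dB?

A: 21 dB over, compressed to 1.75 dB over, so 19.25 dB of GR.
B: 16 dB over, compressed to 2 dB over, so 14 dB of GR.
Difference: 5.25 dB in favour of A.

A, by 5.25 dB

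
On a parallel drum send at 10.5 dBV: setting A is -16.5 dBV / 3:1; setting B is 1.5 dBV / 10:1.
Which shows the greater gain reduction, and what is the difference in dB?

A: 27 dB over, compressed to 9 dB over, so 18 dB of GR.
B: 9 dB over, compressed to 0.9 dB over, so 8.1 dB of GR.
A applies 9.9 dB more gain reduction.

A, by 9.9 dB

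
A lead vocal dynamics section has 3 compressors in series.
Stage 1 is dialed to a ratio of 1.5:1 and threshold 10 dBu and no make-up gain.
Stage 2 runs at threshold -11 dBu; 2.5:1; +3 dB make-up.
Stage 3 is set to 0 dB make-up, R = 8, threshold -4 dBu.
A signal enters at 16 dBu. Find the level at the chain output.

Stage 1: 16 dBu is 6 dB over 10 dBu; at 1.5:1 that becomes 4 dB over, giving 14 dBu.
Stage 2: 14 dBu is 25 dB over -11 dBu; at 2.5:1 that becomes 10 dB over, giving -1 dBu; +3 dB make-up → 2 dBu.
Stage 3: 2 dBu is 6 dB over -4 dBu; at 8:1 that becomes 0.75 dB over, giving -3.25 dBu.

-3.25 dBu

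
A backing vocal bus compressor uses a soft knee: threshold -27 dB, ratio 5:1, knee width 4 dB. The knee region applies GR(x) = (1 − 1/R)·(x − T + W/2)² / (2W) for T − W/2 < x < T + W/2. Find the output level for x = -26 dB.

x − T + W/2 = -26 − (-27) + 2 = 3.
GR = (1 − 1/5) × 3² / 8 = 0.8 × 9 / 8 = 0.9 dB.
Output = -26 − 0.9 = -26.9 dB.

-26.9 dB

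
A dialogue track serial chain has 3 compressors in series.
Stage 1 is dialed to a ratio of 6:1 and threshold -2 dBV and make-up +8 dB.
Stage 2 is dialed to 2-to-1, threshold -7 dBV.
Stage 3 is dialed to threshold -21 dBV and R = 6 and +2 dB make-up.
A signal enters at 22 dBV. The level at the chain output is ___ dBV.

Stage 1: overshoot 24 dB → 24/6 = 4 dB → 2 dBV; +8 dB make-up → 10 dBV.
Stage 2: 10 dBV is 17 dB over -7 dBV; at 2:1 that becomes 8.5 dB over, giving 1.5 dBV.
Stage 3: 22.5 dB above -21 dBV, reduced 6:1 to 3.75 dB above → -17.25 dBV; +2 dB make-up → -15.25 dBV.

-15.25 dBV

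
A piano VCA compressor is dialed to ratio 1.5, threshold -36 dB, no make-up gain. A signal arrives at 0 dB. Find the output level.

-12 dB

Overshoot: 0 − (-36) = 36 dB.
The 36 dB excess becomes 24 dB after 1.5:1 reduction.
So the level is -36 + 24 = -12 dB.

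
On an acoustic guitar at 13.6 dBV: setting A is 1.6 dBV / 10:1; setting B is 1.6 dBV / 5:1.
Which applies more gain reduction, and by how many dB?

A: GR = 12 − 12/10 = 10.8 dB.
B: GR = 12 − 12/5 = 9.6 dB.
A applies 1.2 dB more gain reduction.

A, by 1.2 dB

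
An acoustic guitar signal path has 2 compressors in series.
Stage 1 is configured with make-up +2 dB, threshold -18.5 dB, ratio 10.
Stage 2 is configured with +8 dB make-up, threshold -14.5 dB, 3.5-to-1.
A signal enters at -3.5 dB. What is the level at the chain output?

Stage 1: overshoot 15 dB → 15/10 = 1.5 dB → -17 dB; +2 dB make-up → -15 dB.
Stage 2: -15 dB is at or below the -14.5 dB threshold — no compression; make-up brings it to -7 dB.

-7 dB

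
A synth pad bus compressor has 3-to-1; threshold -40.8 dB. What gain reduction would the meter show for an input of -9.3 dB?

21 dB

Overshoot = -9.3 − (-40.8) = 31.5 dB.
A 3:1 ratio leaves 10.5 dB of that excess.
So the signal is attenuated by 31.5 − 10.5 = 21 dB.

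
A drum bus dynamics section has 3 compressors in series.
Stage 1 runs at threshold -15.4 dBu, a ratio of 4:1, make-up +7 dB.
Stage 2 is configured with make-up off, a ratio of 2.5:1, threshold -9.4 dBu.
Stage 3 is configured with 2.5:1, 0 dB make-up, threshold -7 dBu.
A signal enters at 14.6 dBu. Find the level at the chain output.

Stage 1: overshoot 30 dB → 30/4 = 7.5 dB → -7.9 dBu; +7 dB make-up → -0.9 dBu.
Stage 2: overshoot 8.5 dB → 8.5/2.5 = 3.4 dB → -6 dBu.
Stage 3: -6 dBu is 1 dB over -7 dBu; at 2.5:1 that becomes 0.4 dB over, giving -6.6 dBu.

-6.6 dBu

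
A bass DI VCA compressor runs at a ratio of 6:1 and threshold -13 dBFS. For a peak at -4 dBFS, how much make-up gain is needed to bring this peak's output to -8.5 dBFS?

Without make-up, output = threshold + overshoot/6 = -13 + 1.5 = -11.5 dBFS.
Gap to target: 3 dB.

3 dB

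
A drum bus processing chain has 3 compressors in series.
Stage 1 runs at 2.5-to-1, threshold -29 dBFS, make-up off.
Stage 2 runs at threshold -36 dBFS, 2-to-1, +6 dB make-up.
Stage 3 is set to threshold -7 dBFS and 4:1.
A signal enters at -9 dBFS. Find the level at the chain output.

Stage 1: overshoot 20 dB → 20/2.5 = 8 dB → -21 dBFS.
Stage 2: overshoot 15 dB → 15/2 = 7.5 dB → -28.5 dBFS; +6 dB make-up → -22.5 dBFS.
Stage 3: -22.5 dBFS is at or below the -7 dBFS threshold — no compression; output -22.5 dBFS.

-22.5 dBFS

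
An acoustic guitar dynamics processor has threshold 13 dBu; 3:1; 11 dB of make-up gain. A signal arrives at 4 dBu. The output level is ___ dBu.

4 dBu is 9 dB below the 13 dBu threshold, so no gain reduction is applied.
Make-up gain adds 11 dB: 4 + 11 = 15 dBu.

15 dBu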